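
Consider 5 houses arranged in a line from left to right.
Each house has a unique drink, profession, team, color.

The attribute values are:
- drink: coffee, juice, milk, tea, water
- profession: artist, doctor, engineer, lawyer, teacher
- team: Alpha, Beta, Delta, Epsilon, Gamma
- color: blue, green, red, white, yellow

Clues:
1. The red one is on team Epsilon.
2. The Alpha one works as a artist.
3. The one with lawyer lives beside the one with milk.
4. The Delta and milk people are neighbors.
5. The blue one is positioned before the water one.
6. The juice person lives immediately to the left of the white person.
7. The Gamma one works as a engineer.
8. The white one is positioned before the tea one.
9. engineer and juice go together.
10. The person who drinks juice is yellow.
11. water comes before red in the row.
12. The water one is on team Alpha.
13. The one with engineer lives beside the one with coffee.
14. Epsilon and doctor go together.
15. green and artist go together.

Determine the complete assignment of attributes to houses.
Solution:

House | Drink | Profession | Team | Color
-----------------------------------------
  1   | juice | engineer | Gamma | yellow
  2   | coffee | lawyer | Delta | white
  3   | milk | teacher | Beta | blue
  4   | water | artist | Alpha | green
  5   | tea | doctor | Epsilon | red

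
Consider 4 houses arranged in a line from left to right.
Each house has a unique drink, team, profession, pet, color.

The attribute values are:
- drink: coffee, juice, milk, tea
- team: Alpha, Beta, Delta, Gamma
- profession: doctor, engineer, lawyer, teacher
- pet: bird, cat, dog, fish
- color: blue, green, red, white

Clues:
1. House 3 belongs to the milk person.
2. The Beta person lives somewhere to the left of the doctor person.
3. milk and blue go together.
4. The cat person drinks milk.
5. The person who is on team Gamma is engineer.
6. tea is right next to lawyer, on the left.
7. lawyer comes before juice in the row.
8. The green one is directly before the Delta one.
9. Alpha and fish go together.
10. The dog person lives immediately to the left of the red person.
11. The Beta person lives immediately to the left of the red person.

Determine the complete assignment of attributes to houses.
Solution:

House | Drink | Team | Profession | Pet | Color
-----------------------------------------------
  1   | tea | Beta | teacher | dog | green
  2   | coffee | Delta | lawyer | bird | red
  3   | milk | Gamma | engineer | cat | blue
  4   | juice | Alpha | doctor | fish | white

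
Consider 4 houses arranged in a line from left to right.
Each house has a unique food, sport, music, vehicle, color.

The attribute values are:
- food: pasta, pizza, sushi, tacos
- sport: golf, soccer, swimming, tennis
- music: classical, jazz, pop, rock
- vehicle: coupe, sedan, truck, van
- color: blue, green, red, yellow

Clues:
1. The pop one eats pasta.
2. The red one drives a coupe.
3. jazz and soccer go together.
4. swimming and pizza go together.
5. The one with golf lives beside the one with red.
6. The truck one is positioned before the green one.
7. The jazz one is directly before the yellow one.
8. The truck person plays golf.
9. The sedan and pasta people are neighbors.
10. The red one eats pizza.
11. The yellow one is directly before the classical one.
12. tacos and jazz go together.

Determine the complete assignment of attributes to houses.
Solution:

House | Food | Sport | Music | Vehicle | Color
----------------------------------------------
  1   | tacos | soccer | jazz | sedan | blue
  2   | pasta | golf | pop | truck | yellow
  3   | pizza | swimming | classical | coupe | red
  4   | sushi | tennis | rock | van | green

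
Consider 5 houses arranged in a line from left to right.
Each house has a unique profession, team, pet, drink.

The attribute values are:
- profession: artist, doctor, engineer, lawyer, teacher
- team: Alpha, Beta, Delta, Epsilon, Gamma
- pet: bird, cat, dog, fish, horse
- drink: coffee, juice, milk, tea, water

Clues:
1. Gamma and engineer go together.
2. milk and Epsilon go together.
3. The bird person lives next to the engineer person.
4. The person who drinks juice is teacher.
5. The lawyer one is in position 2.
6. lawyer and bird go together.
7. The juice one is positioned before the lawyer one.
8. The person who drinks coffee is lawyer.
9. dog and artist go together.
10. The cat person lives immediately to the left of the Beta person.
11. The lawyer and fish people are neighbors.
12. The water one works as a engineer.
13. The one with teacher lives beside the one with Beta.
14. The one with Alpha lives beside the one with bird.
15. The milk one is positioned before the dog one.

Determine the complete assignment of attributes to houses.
Solution:

House | Profession | Team | Pet | Drink
---------------------------------------
  1   | teacher | Alpha | cat | juice
  2   | lawyer | Beta | bird | coffee
  3   | engineer | Gamma | fish | water
  4   | doctor | Epsilon | horse | milk
  5   | artist | Delta | dog | tea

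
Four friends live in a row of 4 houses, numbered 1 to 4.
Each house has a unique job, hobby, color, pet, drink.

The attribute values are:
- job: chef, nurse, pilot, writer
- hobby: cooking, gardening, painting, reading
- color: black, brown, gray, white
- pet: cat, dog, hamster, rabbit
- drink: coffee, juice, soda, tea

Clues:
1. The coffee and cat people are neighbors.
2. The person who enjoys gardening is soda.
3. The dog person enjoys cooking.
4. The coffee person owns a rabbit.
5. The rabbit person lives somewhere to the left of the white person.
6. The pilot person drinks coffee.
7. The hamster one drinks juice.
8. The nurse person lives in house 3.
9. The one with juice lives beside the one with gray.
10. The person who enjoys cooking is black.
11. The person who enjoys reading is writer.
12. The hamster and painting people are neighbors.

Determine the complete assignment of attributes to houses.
Solution:

House | Job | Hobby | Color | Pet | Drink
-----------------------------------------
  1   | writer | reading | brown | hamster | juice
  2   | pilot | painting | gray | rabbit | coffee
  3   | nurse | gardening | white | cat | soda
  4   | chef | cooking | black | dog | tea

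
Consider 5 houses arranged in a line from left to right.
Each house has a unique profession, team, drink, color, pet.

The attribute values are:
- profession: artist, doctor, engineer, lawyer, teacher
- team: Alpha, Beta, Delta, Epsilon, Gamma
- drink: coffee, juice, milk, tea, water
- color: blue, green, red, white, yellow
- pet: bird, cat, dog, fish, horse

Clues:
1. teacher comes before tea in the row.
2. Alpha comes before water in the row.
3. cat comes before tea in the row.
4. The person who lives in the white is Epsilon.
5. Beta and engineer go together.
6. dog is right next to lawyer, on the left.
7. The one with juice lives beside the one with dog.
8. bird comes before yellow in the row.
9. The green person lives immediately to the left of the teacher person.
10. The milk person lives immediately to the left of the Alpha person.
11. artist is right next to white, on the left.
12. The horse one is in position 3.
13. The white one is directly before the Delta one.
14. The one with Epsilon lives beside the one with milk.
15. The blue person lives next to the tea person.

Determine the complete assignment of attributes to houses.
Solution:

House | Profession | Team | Drink | Color | Pet
-----------------------------------------------
  1   | artist | Gamma | juice | green | cat
  2   | teacher | Epsilon | coffee | white | dog
  3   | lawyer | Delta | milk | blue | horse
  4   | doctor | Alpha | tea | red | bird
  5   | engineer | Beta | water | yellow | fish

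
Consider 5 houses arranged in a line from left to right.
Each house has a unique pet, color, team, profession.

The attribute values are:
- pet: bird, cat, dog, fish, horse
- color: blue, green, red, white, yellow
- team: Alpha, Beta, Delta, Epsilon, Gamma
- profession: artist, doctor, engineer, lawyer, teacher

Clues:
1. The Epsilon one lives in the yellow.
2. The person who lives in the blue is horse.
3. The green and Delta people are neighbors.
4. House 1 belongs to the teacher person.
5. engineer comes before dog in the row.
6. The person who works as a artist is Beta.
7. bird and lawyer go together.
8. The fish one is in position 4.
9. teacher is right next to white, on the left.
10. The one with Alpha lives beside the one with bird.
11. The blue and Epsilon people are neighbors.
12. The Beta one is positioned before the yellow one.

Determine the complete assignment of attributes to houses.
Solution:

House | Pet | Color | Team | Profession
---------------------------------------
  1   | cat | green | Alpha | teacher
  2   | bird | white | Delta | lawyer
  3   | horse | blue | Beta | artist
  4   | fish | yellow | Epsilon | engineer
  5   | dog | red | Gamma | doctor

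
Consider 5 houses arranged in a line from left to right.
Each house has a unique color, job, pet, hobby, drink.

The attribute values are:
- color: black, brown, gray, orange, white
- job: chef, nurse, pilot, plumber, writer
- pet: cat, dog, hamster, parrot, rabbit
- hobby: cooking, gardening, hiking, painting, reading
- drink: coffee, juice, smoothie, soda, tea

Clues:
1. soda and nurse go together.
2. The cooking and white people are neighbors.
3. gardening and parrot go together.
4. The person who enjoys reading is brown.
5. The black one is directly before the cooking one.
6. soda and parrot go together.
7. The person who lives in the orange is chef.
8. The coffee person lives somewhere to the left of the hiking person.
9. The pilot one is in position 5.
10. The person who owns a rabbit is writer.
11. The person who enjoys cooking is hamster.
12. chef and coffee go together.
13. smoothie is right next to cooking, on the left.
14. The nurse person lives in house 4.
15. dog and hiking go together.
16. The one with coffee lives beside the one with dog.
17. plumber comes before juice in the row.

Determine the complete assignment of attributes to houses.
Solution:

House | Color | Job | Pet | Hobby | Drink
-----------------------------------------
  1   | black | writer | rabbit | painting | smoothie
  2   | orange | chef | hamster | cooking | coffee
  3   | white | plumber | dog | hiking | tea
  4   | gray | nurse | parrot | gardening | soda
  5   | brown | pilot | cat | reading | juice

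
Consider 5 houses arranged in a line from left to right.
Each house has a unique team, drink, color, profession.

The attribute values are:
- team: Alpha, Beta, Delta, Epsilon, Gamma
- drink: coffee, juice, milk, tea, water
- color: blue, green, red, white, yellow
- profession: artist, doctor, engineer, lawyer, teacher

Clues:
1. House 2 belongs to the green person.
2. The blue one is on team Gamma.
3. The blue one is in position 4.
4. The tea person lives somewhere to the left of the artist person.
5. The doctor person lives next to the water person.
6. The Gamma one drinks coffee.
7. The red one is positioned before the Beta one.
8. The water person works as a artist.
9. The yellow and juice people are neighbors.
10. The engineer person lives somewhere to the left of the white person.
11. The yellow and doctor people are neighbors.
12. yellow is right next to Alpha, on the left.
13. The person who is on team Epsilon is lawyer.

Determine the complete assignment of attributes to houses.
Solution:

House | Team | Drink | Color | Profession
-----------------------------------------
  1   | Epsilon | tea | yellow | lawyer
  2   | Alpha | juice | green | doctor
  3   | Delta | water | red | artist
  4   | Gamma | coffee | blue | engineer
  5   | Beta | milk | white | teacher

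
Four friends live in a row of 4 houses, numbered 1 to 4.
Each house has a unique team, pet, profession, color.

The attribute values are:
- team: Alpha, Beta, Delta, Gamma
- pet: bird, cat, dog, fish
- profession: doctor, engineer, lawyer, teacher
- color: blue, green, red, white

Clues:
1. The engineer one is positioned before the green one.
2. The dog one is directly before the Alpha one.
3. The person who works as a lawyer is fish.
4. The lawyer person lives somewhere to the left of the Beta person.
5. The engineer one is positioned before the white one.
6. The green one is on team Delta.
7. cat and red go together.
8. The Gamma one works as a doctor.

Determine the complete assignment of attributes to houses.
Solution:

House | Team | Pet | Profession | Color
---------------------------------------
  1   | Gamma | dog | doctor | blue
  2   | Alpha | cat | engineer | red
  3   | Delta | fish | lawyer | green
  4   | Beta | bird | teacher | white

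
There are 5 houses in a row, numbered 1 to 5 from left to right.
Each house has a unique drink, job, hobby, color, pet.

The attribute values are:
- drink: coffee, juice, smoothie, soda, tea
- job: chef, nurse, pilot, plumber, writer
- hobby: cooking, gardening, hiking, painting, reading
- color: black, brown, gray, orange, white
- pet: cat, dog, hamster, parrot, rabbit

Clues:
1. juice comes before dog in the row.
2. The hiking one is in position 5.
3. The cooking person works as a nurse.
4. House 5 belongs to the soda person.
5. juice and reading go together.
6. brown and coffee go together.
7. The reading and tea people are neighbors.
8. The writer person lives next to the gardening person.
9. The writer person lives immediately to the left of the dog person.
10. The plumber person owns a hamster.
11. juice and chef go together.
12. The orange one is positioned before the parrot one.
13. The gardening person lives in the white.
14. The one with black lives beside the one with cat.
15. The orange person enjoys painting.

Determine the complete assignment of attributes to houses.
Solution:

House | Drink | Job | Hobby | Color | Pet
-----------------------------------------
  1   | juice | chef | reading | black | rabbit
  2   | tea | writer | painting | orange | cat
  3   | smoothie | pilot | gardening | white | dog
  4   | coffee | nurse | cooking | brown | parrot
  5   | soda | plumber | hiking | gray | hamster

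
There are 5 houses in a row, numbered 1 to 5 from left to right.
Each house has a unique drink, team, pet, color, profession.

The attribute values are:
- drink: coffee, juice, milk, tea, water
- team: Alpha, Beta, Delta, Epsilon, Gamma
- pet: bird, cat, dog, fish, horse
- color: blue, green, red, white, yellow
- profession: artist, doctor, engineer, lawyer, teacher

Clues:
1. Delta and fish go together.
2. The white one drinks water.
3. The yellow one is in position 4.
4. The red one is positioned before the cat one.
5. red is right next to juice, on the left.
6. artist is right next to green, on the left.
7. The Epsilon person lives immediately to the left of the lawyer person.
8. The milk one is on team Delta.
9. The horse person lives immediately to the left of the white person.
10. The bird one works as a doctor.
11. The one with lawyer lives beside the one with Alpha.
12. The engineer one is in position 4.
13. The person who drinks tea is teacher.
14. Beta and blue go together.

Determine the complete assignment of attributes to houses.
Solution:

House | Drink | Team | Pet | Color | Profession
-----------------------------------------------
  1   | coffee | Epsilon | dog | red | artist
  2   | juice | Gamma | horse | green | lawyer
  3   | water | Alpha | bird | white | doctor
  4   | milk | Delta | fish | yellow | engineer
  5   | tea | Beta | cat | blue | teacher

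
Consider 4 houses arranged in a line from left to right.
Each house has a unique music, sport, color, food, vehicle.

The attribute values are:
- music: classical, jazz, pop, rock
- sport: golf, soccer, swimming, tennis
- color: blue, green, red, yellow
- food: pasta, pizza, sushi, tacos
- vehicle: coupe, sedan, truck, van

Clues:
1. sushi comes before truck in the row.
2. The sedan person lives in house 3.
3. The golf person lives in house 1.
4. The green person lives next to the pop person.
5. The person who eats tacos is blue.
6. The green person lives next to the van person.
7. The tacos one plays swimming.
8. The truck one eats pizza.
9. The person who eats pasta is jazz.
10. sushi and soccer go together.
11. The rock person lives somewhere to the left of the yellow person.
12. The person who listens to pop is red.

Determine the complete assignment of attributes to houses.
Solution:

House | Music | Sport | Color | Food | Vehicle
----------------------------------------------
  1   | jazz | golf | green | pasta | coupe
  2   | pop | soccer | red | sushi | van
  3   | rock | swimming | blue | tacos | sedan
  4   | classical | tennis | yellow | pizza | truck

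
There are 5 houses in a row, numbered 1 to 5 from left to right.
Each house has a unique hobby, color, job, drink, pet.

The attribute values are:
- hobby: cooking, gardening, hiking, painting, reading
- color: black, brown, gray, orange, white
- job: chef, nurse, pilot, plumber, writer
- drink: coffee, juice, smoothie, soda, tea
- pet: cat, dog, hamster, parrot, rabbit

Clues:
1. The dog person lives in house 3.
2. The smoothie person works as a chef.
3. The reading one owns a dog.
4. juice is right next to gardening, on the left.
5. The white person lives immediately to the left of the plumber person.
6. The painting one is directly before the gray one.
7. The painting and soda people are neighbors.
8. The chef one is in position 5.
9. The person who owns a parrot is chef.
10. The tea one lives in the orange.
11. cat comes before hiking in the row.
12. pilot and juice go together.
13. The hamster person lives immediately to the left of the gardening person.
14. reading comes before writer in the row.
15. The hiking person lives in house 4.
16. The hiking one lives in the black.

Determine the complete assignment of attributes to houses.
Solution:

House | Hobby | Color | Job | Drink | Pet
-----------------------------------------
  1   | painting | white | pilot | juice | hamster
  2   | gardening | gray | plumber | soda | cat
  3   | reading | orange | nurse | tea | dog
  4   | hiking | black | writer | coffee | rabbit
  5   | cooking | brown | chef | smoothie | parrot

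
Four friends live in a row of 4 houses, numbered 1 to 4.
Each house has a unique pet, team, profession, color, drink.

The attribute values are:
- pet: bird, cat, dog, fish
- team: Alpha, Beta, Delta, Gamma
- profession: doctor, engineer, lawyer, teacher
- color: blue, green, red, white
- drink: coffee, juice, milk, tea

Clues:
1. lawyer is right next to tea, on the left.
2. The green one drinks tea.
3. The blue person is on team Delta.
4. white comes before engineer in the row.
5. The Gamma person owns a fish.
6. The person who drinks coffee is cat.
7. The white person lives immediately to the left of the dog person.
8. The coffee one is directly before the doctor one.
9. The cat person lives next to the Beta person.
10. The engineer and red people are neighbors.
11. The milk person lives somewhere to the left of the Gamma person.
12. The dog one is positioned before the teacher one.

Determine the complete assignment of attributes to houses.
Solution:

House | Pet | Team | Profession | Color | Drink
-----------------------------------------------
  1   | cat | Alpha | lawyer | white | coffee
  2   | dog | Beta | doctor | green | tea
  3   | bird | Delta | engineer | blue | milk
  4   | fish | Gamma | teacher | red | juice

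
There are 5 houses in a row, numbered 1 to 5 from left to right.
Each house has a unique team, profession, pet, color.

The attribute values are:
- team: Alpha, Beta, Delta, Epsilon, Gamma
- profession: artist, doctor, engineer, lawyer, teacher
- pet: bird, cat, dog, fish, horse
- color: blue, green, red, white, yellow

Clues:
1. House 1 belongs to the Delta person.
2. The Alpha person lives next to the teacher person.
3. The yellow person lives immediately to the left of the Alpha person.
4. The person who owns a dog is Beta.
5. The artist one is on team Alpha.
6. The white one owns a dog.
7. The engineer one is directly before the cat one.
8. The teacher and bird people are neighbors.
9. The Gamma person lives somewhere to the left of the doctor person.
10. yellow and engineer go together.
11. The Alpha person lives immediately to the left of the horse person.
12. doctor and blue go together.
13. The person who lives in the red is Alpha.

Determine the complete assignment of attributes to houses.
Solution:

House | Team | Profession | Pet | Color
---------------------------------------
  1   | Delta | engineer | fish | yellow
  2   | Alpha | artist | cat | red
  3   | Gamma | teacher | horse | green
  4   | Epsilon | doctor | bird | blue
  5   | Beta | lawyer | dog | white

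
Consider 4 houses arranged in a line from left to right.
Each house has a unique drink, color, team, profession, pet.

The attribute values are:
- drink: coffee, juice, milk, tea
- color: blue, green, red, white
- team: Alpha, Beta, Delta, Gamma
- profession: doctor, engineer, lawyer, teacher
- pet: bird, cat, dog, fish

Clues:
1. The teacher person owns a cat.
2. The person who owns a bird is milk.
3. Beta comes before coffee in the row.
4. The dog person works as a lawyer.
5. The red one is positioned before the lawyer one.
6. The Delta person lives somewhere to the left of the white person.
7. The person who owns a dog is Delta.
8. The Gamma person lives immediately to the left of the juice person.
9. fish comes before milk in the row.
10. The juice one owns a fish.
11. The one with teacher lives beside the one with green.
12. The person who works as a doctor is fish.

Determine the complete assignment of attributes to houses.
Solution:

House | Drink | Color | Team | Profession | Pet
-----------------------------------------------
  1   | tea | red | Gamma | teacher | cat
  2   | juice | green | Beta | doctor | fish
  3   | coffee | blue | Delta | lawyer | dog
  4   | milk | white | Alpha | engineer | bird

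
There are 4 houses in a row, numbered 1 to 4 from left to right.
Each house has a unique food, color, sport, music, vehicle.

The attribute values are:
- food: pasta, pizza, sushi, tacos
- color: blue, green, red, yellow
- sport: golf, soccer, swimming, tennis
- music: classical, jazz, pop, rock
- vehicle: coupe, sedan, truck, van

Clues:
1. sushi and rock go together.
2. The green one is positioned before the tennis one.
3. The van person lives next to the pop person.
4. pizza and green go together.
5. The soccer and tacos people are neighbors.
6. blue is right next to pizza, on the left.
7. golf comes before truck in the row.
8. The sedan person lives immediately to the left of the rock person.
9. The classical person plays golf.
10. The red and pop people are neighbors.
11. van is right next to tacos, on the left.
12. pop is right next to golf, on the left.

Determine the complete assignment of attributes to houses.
Solution:

House | Food | Color | Sport | Music | Vehicle
----------------------------------------------
  1   | pasta | red | soccer | jazz | van
  2   | tacos | blue | swimming | pop | coupe
  3   | pizza | green | golf | classical | sedan
  4   | sushi | yellow | tennis | rock | truck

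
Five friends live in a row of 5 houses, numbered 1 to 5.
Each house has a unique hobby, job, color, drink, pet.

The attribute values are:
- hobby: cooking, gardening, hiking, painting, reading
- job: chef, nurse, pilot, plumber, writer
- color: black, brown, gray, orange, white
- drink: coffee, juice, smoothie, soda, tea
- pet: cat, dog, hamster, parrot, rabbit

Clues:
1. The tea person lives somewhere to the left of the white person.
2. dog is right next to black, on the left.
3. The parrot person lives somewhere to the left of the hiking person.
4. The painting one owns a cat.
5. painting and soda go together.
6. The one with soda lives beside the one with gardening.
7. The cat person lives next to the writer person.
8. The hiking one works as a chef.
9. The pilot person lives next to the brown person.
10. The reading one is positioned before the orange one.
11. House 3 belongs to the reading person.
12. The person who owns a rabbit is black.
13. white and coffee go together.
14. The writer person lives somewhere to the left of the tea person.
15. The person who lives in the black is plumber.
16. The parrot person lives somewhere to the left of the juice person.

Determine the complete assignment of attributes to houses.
Solution:

House | Hobby | Job | Color | Drink | Pet
-----------------------------------------
  1   | painting | pilot | gray | soda | cat
  2   | gardening | writer | brown | smoothie | dog
  3   | reading | plumber | black | tea | rabbit
  4   | cooking | nurse | white | coffee | parrot
  5   | hiking | chef | orange | juice | hamster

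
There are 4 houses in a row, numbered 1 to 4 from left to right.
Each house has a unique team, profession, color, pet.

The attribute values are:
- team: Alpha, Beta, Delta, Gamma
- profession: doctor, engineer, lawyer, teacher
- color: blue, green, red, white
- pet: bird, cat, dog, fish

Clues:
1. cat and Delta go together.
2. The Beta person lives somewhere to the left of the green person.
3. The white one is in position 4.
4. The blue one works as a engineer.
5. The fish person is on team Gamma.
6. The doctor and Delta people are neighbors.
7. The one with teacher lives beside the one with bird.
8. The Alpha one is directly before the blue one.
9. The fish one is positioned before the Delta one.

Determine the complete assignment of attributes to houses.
Solution:

House | Team | Profession | Color | Pet
---------------------------------------
  1   | Alpha | teacher | red | dog
  2   | Beta | engineer | blue | bird
  3   | Gamma | doctor | green | fish
  4   | Delta | lawyer | white | cat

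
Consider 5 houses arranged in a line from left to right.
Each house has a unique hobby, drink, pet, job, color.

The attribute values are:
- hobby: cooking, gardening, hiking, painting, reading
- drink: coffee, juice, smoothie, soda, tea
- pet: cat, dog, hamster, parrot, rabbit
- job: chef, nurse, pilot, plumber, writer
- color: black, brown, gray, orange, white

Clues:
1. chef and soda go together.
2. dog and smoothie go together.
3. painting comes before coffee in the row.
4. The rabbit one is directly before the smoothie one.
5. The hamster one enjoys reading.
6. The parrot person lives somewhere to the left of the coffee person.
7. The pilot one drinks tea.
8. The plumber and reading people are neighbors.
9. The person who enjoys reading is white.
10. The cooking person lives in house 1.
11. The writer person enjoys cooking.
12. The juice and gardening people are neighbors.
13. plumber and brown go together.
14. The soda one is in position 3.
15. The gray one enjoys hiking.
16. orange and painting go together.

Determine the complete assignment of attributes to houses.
Solution:

House | Hobby | Drink | Pet | Job | Color
-----------------------------------------
  1   | cooking | juice | rabbit | writer | black
  2   | gardening | smoothie | dog | plumber | brown
  3   | reading | soda | hamster | chef | white
  4   | painting | tea | parrot | pilot | orange
  5   | hiking | coffee | cat | nurse | gray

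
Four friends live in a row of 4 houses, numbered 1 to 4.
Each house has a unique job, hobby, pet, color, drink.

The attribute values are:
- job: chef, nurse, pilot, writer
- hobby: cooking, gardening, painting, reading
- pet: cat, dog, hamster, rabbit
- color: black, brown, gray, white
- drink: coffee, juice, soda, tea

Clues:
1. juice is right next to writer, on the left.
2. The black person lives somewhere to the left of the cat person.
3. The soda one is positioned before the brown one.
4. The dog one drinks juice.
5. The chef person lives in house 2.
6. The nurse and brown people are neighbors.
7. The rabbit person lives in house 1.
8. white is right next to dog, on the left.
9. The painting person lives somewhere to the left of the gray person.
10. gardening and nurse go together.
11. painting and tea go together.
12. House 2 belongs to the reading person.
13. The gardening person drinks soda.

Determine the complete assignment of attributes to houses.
Solution:

House | Job | Hobby | Pet | Color | Drink
-----------------------------------------
  1   | nurse | gardening | rabbit | white | soda
  2   | chef | reading | dog | brown | juice
  3   | writer | painting | hamster | black | tea
  4   | pilot | cooking | cat | gray | coffee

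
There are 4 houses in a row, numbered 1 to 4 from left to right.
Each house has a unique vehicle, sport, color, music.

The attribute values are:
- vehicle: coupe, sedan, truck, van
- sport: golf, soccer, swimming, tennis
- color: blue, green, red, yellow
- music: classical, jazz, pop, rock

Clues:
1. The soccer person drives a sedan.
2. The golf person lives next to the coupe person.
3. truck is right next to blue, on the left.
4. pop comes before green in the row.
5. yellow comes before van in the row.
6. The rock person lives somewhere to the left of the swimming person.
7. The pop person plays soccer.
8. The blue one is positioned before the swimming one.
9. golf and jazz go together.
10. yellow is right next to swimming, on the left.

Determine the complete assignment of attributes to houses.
Solution:

House | Vehicle | Sport | Color | Music
---------------------------------------
  1   | truck | golf | red | jazz
  2   | coupe | tennis | blue | rock
  3   | sedan | soccer | yellow | pop
  4   | van | swimming | green | classical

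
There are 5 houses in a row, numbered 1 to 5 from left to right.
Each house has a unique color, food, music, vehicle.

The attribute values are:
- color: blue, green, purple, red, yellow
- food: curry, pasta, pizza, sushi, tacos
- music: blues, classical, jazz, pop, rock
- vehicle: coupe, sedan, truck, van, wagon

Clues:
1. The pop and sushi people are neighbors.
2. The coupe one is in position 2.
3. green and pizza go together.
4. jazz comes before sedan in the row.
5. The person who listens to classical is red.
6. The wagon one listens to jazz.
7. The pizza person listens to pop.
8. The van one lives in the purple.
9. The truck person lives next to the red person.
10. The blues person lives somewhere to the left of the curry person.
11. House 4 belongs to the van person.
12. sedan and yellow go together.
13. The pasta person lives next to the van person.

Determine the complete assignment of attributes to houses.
Solution:

House | Color | Food | Music | Vehicle
--------------------------------------
  1   | green | pizza | pop | truck
  2   | red | sushi | classical | coupe
  3   | blue | pasta | jazz | wagon
  4   | purple | tacos | blues | van
  5   | yellow | curry | rock | sedan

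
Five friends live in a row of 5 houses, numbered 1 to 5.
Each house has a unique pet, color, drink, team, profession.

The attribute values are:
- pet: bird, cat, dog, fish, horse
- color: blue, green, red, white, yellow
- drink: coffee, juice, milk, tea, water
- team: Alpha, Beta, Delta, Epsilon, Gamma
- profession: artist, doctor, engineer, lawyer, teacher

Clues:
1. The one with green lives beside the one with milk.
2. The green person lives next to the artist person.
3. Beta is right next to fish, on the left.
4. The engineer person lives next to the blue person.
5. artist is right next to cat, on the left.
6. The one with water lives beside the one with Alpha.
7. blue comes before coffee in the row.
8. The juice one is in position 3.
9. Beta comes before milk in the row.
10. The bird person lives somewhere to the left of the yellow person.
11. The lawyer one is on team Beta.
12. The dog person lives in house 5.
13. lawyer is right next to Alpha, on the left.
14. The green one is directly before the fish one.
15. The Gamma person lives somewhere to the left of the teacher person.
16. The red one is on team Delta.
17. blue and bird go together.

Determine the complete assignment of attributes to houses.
Solution:

House | Pet | Color | Drink | Team | Profession
-----------------------------------------------
  1   | horse | green | water | Beta | lawyer
  2   | fish | white | milk | Alpha | artist
  3   | cat | red | juice | Delta | engineer
  4   | bird | blue | tea | Gamma | doctor
  5   | dog | yellow | coffee | Epsilon | teacher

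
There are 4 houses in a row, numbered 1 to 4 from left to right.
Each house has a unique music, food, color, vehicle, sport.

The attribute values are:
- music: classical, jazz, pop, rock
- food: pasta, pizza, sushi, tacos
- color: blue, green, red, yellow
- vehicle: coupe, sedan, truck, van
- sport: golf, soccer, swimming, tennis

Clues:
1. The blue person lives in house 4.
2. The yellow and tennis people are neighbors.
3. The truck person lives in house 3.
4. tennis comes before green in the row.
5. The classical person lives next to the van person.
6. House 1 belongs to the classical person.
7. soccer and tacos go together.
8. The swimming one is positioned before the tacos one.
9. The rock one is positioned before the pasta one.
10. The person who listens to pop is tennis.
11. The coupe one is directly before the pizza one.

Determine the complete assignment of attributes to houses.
Solution:

House | Music | Food | Color | Vehicle | Sport
----------------------------------------------
  1   | classical | sushi | yellow | coupe | swimming
  2   | pop | pizza | red | van | tennis
  3   | rock | tacos | green | truck | soccer
  4   | jazz | pasta | blue | sedan | golf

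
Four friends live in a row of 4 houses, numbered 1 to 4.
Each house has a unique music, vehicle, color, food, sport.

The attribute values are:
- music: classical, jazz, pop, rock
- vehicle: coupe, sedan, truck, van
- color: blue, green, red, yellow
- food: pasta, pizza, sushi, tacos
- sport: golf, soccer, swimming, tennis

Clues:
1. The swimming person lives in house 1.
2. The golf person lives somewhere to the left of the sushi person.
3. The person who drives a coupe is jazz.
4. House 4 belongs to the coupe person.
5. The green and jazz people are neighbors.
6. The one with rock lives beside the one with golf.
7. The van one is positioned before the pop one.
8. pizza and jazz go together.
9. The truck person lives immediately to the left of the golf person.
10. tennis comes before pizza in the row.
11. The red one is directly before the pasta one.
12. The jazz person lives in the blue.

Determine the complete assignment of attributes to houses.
Solution:

House | Music | Vehicle | Color | Food | Sport
----------------------------------------------
  1   | rock | truck | red | tacos | swimming
  2   | classical | van | yellow | pasta | golf
  3   | pop | sedan | green | sushi | tennis
  4   | jazz | coupe | blue | pizza | soccer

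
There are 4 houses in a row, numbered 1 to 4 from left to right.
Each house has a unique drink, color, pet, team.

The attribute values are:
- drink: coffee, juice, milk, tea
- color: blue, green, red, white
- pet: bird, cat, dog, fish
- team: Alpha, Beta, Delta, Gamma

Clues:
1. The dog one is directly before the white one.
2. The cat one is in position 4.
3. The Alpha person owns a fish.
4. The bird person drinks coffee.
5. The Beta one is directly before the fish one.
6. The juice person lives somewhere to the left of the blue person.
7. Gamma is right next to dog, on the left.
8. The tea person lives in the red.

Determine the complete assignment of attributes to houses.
Solution:

House | Drink | Color | Pet | Team
----------------------------------
  1   | coffee | green | bird | Gamma
  2   | tea | red | dog | Beta
  3   | juice | white | fish | Alpha
  4   | milk | blue | cat | Delta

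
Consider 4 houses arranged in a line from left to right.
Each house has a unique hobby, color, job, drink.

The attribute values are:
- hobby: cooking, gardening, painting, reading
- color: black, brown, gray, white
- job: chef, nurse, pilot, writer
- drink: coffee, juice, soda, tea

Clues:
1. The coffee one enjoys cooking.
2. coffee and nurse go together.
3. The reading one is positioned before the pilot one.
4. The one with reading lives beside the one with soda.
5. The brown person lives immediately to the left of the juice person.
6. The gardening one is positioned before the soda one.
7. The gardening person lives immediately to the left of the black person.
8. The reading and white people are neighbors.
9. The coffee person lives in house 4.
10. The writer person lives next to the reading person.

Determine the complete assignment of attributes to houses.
Solution:

House | Hobby | Color | Job | Drink
-----------------------------------
  1   | gardening | brown | writer | tea
  2   | reading | black | chef | juice
  3   | painting | white | pilot | soda
  4   | cooking | gray | nurse | coffee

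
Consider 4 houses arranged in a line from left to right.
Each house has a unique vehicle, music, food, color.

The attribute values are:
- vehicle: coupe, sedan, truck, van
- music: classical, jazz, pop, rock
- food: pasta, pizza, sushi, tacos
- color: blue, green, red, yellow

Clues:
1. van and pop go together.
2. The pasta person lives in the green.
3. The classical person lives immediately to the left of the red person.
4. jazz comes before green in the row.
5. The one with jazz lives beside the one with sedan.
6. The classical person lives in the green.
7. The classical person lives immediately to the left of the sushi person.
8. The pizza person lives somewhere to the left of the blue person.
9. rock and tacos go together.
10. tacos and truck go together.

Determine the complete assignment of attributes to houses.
Solution:

House | Vehicle | Music | Food | Color
--------------------------------------
  1   | coupe | jazz | pizza | yellow
  2   | sedan | classical | pasta | green
  3   | van | pop | sushi | red
  4   | truck | rock | tacos | blue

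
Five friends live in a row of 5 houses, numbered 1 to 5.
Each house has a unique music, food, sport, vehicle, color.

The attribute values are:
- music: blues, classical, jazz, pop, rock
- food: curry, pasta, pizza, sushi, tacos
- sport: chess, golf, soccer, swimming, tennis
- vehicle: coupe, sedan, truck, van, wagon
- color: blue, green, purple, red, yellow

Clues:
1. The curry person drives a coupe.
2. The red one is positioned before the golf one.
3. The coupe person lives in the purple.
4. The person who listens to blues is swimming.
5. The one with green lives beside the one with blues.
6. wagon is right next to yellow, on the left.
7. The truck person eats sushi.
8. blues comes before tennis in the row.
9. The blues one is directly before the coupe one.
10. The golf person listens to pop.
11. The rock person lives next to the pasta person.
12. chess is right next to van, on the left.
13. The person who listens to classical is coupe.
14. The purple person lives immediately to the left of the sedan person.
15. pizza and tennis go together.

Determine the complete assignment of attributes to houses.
Solution:

House | Music | Food | Sport | Vehicle | Color
----------------------------------------------
  1   | rock | tacos | chess | wagon | green
  2   | blues | pasta | swimming | van | yellow
  3   | classical | curry | soccer | coupe | purple
  4   | jazz | pizza | tennis | sedan | red
  5   | pop | sushi | golf | truck | blue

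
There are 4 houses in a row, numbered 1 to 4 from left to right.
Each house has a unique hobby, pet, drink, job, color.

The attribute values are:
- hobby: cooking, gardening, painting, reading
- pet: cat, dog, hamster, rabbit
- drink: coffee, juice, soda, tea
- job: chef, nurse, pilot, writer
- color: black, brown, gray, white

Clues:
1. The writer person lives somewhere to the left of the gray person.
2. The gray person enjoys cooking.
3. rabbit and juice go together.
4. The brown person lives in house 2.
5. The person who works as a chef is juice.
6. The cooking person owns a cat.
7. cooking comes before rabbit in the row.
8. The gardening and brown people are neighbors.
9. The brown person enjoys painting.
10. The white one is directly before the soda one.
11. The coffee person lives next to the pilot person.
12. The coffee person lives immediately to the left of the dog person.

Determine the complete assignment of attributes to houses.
Solution:

House | Hobby | Pet | Drink | Job | Color
-----------------------------------------
  1   | gardening | hamster | coffee | writer | white
  2   | painting | dog | soda | pilot | brown
  3   | cooking | cat | tea | nurse | gray
  4   | reading | rabbit | juice | chef | black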